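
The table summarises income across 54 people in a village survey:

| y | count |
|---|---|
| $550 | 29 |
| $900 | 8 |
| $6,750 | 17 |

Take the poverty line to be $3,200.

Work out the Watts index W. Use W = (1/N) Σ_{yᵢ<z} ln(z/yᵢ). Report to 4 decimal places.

Poor units: 29×$550, 8×$900 (q = 37 of N = 54).
Log gaps: ln(3200/550) = 1.7610 (×29); ln(3200/900) = 1.2685 (×8).
W = 61.216737 / 54 = 1.1336.

1.1336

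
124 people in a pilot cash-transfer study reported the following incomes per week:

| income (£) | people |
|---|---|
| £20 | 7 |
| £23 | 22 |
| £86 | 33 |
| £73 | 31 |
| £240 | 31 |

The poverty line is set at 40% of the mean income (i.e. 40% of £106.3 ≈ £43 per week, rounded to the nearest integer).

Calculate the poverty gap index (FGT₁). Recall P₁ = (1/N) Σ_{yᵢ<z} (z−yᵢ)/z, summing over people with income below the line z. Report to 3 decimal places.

0.113

Poor units: 7×£20, 22×£23 (q = 29 of N = 124).
Gap ratios (z−y)/z: (43−20)/43 = 0.5349 (×7); (43−23)/43 = 0.4651 (×22).
Sum of shortfalls = 13.976744; P₁ averages over all N: 13.976744 / 124 = 0.113.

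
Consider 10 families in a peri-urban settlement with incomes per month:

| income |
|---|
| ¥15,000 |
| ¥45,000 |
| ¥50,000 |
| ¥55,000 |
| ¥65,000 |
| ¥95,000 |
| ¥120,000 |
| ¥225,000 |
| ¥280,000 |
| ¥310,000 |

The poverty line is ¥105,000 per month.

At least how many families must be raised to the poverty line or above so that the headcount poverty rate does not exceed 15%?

Currently q = 6 of N = 10 are below the line (H = 0.600).
A headcount ratio of at most 15% allows at most ⌊0.15 × 10⌋ = 1 poor families.
So at least 6 − 1 = 5 must be lifted.

5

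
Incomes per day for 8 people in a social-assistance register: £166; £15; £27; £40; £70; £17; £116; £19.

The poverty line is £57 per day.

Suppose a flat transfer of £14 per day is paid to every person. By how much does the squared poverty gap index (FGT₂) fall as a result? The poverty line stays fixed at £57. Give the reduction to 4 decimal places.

0.1422

Before: below the line — £15, £17, £19, £27, £40; squared poverty gap index (FGT₂) = 0.230725.
After the £14 transfer: below the line — £29, £31, £33, £41, £54; squared poverty gap index (FGT₂) = 0.088527.
Reduction = 0.230725 − 0.088527 = 0.1422.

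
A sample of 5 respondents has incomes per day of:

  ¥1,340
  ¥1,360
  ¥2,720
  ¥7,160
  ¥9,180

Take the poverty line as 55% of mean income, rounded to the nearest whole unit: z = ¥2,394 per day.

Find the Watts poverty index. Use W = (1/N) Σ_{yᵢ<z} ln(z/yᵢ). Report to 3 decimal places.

0.229

Poor units: ¥1,340, ¥1,360 (q = 2 of N = 5).
Log shortfalls: ln(2394/1340) = 0.5803; ln(2394/1360) = 0.5655.
W = 1.145777 / 5 = 0.229.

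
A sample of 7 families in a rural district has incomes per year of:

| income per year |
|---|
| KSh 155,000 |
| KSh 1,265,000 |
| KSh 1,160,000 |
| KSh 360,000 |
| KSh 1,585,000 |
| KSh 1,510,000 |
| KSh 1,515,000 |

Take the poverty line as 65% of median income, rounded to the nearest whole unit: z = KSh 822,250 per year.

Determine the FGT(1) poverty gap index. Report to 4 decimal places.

0.1962

Incomes under z: KSh 155,000, KSh 360,000 (q = 2 of N = 7).
Shortfall ratios: (822250−155000)/822250 = 0.8115; (822250−360000)/822250 = 0.5622.
Sum of shortfalls = 1.373670; P₁ averages over all N: 1.373670 / 7 = 0.1962.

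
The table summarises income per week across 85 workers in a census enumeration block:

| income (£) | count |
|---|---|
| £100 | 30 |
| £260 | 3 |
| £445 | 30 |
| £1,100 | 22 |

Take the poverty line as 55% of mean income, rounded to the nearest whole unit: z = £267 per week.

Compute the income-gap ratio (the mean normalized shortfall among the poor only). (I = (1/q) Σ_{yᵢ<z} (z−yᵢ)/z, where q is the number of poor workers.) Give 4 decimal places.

Below the line: 30×£100, 3×£260 (q = 33 of N = 85).
Relative gaps: 0.6255 (×30), 0.0262 (×3); sum = 18.842697.
The income-gap ratio divides by q (the poor only): 18.842697 / 33 = 0.5710.

0.5710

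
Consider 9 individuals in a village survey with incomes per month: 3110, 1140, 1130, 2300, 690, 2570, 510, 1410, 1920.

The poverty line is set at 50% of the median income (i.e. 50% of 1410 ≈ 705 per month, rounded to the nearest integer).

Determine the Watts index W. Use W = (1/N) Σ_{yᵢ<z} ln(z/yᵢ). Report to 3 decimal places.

0.038

Incomes under z: 510, 690 (q = 2 of N = 9).
Log gaps: ln(705/510) = 0.3238; ln(705/690) = 0.0215.
W = 0.345293 / 9 = 0.038.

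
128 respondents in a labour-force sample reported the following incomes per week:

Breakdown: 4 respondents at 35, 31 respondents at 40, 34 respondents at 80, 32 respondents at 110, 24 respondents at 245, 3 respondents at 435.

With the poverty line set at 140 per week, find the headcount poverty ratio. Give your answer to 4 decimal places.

101 of the 128 respondents have income below 140.
H = 101/128 = 0.7891.

0.7891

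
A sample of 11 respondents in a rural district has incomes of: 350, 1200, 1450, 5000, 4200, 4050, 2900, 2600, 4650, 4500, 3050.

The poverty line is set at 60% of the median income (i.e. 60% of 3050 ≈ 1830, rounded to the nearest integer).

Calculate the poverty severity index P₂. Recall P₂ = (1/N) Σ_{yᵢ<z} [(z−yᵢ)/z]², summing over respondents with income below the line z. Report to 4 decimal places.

Incomes under z: 350, 1200, 1450 (q = 3 of N = 11).
Relative gaps: (1830−350)/1830 = 0.8087; (1830−1200)/1830 = 0.3443; (1830−1450)/1830 = 0.2077.
Squared: 0.6541; 0.1185; 0.0431.
Sum = 0.815701; P₂ = 0.815701 / 11 = 0.0742.

0.0742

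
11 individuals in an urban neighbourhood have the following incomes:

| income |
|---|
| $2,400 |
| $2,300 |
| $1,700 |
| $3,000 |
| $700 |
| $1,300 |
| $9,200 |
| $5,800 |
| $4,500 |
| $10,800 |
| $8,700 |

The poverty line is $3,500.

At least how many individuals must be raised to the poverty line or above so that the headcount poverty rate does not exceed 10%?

5

6 of the 11 individuals are poor, so H = 6/11 = 0.545.
A headcount ratio of at most 10% allows at most ⌊0.10 × 11⌋ = 1 poor individuals.
So at least 6 − 1 = 5 must be lifted.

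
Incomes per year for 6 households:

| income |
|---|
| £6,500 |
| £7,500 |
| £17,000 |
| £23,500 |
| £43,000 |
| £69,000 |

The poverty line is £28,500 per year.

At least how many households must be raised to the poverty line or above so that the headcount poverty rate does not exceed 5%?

Currently q = 4 of N = 6 are below the line (H = 0.667).
A headcount ratio of at most 5% allows at most ⌊0.05 × 6⌋ = 0 poor households.
So at least 4 − 0 = 4 must be lifted.

4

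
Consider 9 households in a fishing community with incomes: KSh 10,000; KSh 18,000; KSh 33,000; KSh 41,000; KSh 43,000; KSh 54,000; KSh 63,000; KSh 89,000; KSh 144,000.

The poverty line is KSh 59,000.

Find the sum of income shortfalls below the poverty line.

Below z: KSh 10,000, KSh 18,000, KSh 33,000, KSh 41,000, KSh 43,000, KSh 54,000 (q = 6 of N = 9).
Individual gaps: 59000−10000 = 49000; 59000−18000 = 41000; 59000−33000 = 26000; 59000−41000 = 18000; 59000−43000 = 16000; 59000−54000 = 5000.
Aggregate gap = KSh 155,000.

KSh 155,000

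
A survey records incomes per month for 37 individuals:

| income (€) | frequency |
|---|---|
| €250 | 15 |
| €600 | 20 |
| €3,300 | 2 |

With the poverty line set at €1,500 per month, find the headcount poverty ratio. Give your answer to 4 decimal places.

0.9459

35 of the 37 individuals have income below €1,500.
H = 35/37 = 0.9459.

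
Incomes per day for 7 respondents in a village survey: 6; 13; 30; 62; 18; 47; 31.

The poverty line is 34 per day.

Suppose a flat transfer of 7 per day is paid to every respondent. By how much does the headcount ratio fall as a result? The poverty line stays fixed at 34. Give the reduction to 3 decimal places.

Before: below the line — 6, 13, 18, 30, 31; headcount ratio = 0.71429.
After the 7 transfer: below the line — 13, 20, 25; headcount ratio = 0.42857.
Reduction = 0.71429 − 0.42857 = 0.286.

0.286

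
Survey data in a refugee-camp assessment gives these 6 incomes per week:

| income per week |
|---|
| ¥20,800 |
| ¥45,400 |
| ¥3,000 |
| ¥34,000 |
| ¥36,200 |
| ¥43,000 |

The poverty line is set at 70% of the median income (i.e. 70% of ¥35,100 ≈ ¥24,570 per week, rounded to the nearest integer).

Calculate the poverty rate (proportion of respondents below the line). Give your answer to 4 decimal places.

2 of the 6 respondents have income below ¥24,570.
H = 2/6 = 0.3333.

0.3333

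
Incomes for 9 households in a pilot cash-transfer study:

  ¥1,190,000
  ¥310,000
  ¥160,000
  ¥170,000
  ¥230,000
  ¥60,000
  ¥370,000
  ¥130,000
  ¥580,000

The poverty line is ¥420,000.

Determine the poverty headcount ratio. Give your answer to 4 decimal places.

0.7778

7 of the 9 households have income below ¥420,000.
H = 7/9 = 0.7778.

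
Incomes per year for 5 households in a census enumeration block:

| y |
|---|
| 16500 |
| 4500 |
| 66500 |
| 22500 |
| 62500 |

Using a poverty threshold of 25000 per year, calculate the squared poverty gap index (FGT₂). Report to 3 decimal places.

Below z: 4500, 16500, 22500 (q = 3 of N = 5).
Normalized shortfalls: (25000−4500)/25000 = 0.8200; (25000−16500)/25000 = 0.3400; (25000−22500)/25000 = 0.1000.
Squared: 0.6724; 0.1156; 0.0100.
Sum = 0.798000; P₂ = 0.798000 / 5 = 0.160.

0.160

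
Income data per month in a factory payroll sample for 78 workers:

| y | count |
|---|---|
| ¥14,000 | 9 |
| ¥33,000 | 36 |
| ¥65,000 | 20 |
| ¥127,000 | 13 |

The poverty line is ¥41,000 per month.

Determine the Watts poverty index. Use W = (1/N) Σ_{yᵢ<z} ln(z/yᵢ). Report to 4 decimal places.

0.2242

Below z: 9×¥14,000, 36×¥33,000 (q = 45 of N = 78).
Log shortfalls: ln(41000/14000) = 1.0745 (×9); ln(41000/33000) = 0.2171 (×36).
W = 17.484955 / 78 = 0.2242.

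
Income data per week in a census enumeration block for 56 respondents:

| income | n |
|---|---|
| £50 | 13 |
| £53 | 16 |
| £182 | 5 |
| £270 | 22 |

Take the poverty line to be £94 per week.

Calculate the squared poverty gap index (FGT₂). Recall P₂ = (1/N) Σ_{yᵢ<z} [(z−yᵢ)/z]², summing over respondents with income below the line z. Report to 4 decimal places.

0.1052

Below the line: 13×£50, 16×£53 (q = 29 of N = 56).
Gap ratios (z−y)/z: (94−50)/94 = 0.4681 (×13); (94−53)/94 = 0.4362 (×16).
Squared: 0.2191 (×13); 0.1902 (×16).
Sum = 5.892259; P₂ = 5.892259 / 56 = 0.1052.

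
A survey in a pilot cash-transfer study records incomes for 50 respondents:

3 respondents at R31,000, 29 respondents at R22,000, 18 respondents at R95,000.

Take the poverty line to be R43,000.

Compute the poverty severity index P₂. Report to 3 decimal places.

Below the line: 29×R22,000, 3×R31,000 (q = 32 of N = 50).
Relative gaps: (43000−22000)/43000 = 0.4884 (×29); (43000−31000)/43000 = 0.2791 (×3).
Squared: 0.2385 (×29); 0.0779 (×3).
Sum = 7.150352; P₂ = 7.150352 / 50 = 0.143.

0.143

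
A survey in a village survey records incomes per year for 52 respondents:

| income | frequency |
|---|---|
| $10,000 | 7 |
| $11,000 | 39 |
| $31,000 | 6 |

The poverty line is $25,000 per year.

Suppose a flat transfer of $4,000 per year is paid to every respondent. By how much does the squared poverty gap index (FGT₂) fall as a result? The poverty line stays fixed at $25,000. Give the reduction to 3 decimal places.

Before: below the line — 7×$10,000, 39×$11,000; squared poverty gap index (FGT₂) = 0.28366.
After the $4,000 transfer: below the line — 7×$14,000, 39×$15,000; squared poverty gap index (FGT₂) = 0.14606.
Reduction = 0.28366 − 0.14606 = 0.138.

0.138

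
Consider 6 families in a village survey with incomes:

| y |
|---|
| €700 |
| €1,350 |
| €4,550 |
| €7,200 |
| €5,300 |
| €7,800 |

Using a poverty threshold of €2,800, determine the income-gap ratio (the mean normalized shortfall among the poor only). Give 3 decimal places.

0.634

Below z: €700, €1,350 (q = 2 of N = 6).
Shortfall ratios (z−y)/z: 0.7500, 0.5179; sum = 1.267857.
The income-gap ratio divides by q (the poor only): 1.267857 / 2 = 0.634.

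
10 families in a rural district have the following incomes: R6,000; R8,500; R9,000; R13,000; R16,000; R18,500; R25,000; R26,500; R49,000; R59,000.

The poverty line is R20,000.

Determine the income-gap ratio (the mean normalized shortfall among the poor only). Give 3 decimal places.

0.408

Poor units: R6,000, R8,500, R9,000, R13,000, R16,000, R18,500 (q = 6 of N = 10).
Relative gaps: 0.7000, 0.5750, 0.5500, 0.3500, 0.2000, 0.0750; sum = 2.450000.
I averages over the q = 6 poor units only: 2.450000 / 6 = 0.408.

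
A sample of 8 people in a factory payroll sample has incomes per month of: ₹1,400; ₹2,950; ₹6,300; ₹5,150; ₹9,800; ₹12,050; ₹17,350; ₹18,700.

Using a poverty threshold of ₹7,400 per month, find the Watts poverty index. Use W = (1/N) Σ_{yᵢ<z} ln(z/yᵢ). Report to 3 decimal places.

0.389

Incomes under z: ₹1,400, ₹2,950, ₹5,150, ₹6,300 (q = 4 of N = 8).
Log gaps: ln(7400/1400) = 1.6650; ln(7400/2950) = 0.9197; ln(7400/5150) = 0.3625; ln(7400/6300) = 0.1609.
W = 3.108096 / 8 = 0.389.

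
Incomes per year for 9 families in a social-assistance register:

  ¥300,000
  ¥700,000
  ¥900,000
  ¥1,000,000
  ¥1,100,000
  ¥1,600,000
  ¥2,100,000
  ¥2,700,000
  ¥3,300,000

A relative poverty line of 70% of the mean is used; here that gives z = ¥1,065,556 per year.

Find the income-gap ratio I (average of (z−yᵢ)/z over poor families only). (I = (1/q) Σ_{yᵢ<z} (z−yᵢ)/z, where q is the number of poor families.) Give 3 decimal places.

Incomes under z: ¥300,000, ¥700,000, ¥900,000, ¥1,000,000 (q = 4 of N = 9).
Shortfall ratios (z−y)/z: 0.7185, 0.3431, 0.1554, 0.0615; sum = 1.278416.
I averages over the q = 4 poor units only: 1.278416 / 4 = 0.320.

0.320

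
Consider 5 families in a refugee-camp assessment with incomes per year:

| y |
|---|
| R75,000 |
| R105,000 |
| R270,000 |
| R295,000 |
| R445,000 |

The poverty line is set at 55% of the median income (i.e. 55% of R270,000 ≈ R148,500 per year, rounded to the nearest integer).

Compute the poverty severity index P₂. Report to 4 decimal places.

Incomes under z: R75,000, R105,000 (q = 2 of N = 5).
Relative gaps: (148500−75000)/148500 = 0.4949; (148500−105000)/148500 = 0.2929.
Squared: 0.2450; 0.0858.
Sum = 0.330783; P₂ = 0.330783 / 5 = 0.0662.

0.0662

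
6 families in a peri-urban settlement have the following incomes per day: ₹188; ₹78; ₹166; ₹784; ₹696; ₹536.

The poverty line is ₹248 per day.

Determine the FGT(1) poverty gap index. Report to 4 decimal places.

Below z: ₹78, ₹166, ₹188 (q = 3 of N = 6).
Gap ratios (z−y)/z: (248−78)/248 = 0.6855; (248−166)/248 = 0.3306; (248−188)/248 = 0.2419.
Σ = 1.258065. Dividing by the full population N = 6 gives P₁ = 0.2097.

0.2097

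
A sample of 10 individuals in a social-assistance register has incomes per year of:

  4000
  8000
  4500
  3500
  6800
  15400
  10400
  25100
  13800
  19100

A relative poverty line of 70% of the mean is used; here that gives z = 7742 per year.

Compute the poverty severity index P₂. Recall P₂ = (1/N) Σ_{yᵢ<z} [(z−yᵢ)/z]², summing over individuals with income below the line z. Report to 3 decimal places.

Below the line: 3500, 4000, 4500, 6800 (q = 4 of N = 10).
Gap ratios (z−y)/z: (7742−3500)/7742 = 0.5479; (7742−4000)/7742 = 0.4833; (7742−4500)/7742 = 0.4188; (7742−6800)/7742 = 0.1217.
Squared: 0.3002; 0.2336; 0.1754; 0.0148.
Sum = 0.723992; P₂ = 0.723992 / 10 = 0.072.

0.072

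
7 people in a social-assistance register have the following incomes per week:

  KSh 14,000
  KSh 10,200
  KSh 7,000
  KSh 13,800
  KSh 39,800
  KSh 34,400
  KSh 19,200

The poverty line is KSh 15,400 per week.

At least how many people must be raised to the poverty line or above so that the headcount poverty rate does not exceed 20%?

4 of the 7 people are poor, so H = 4/7 = 0.571.
A headcount ratio of at most 20% allows at most ⌊0.20 × 7⌋ = 1 poor people.
So at least 4 − 1 = 3 must be lifted.

3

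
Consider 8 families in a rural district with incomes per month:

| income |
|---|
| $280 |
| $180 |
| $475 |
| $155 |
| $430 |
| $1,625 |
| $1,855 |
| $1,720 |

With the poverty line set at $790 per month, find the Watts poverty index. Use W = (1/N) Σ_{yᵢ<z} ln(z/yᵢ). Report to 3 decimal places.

0.658

Below the line: $155, $180, $280, $430, $475 (q = 5 of N = 8).
Log gaps: ln(790/155) = 1.6286; ln(790/180) = 1.4791; ln(790/280) = 1.0372; ln(790/430) = 0.6082; ln(790/475) = 0.5087.
W = 5.261893 / 8 = 0.658.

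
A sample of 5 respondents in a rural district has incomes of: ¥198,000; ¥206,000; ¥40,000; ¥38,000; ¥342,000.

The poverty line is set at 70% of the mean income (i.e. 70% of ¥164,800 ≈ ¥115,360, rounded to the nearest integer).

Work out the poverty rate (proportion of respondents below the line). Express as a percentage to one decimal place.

2 of the 5 respondents have income below ¥115,360.
H = 2/5 = 40.0%.

40.0%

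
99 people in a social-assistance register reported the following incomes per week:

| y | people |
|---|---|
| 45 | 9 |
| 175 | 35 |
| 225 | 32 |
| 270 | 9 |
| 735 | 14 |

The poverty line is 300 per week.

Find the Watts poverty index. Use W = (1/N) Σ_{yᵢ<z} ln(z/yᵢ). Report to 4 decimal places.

0.4656

Incomes under z: 9×45, 35×175, 32×225, 9×270 (q = 85 of N = 99).
Log gaps: ln(300/45) = 1.8971 (×9); ln(300/175) = 0.5390 (×35); ln(300/225) = 0.2877 (×32); ln(300/270) = 0.1054 (×9).
W = 46.093028 / 99 = 0.4656.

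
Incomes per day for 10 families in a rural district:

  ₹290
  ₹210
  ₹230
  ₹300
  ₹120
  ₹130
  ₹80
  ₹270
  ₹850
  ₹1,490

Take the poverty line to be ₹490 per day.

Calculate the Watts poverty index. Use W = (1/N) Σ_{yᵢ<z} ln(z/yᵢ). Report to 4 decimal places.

0.7761

Below z: ₹80, ₹120, ₹130, ₹210, ₹230, ₹270, ₹290, ₹300 (q = 8 of N = 10).
Log gaps: ln(490/80) = 1.8124; ln(490/120) = 1.4069; ln(490/130) = 1.3269; ln(490/210) = 0.8473; ln(490/230) = 0.7563; ln(490/270) = 0.5960; ln(490/290) = 0.5245; ln(490/300) = 0.4906.
W = 7.760918 / 10 = 0.7761.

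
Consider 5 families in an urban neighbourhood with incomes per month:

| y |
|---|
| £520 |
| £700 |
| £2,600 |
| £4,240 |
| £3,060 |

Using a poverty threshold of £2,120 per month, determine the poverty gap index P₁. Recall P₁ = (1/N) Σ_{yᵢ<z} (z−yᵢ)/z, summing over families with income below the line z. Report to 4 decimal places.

0.2849

Incomes under z: £520, £700 (q = 2 of N = 5).
Gap ratios (z−y)/z: (2120−520)/2120 = 0.7547; (2120−700)/2120 = 0.6698.
Σ = 1.424528. Dividing by the full population N = 5 gives P₁ = 0.2849.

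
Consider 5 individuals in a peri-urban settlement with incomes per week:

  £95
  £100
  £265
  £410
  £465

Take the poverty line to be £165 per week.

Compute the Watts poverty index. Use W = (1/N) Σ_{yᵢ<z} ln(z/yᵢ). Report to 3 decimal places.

Poor units: £95, £100 (q = 2 of N = 5).
ln(z/y) terms: ln(165/95) = 0.5521; ln(165/100) = 0.5008.
W = 1.052844 / 5 = 0.211.

0.211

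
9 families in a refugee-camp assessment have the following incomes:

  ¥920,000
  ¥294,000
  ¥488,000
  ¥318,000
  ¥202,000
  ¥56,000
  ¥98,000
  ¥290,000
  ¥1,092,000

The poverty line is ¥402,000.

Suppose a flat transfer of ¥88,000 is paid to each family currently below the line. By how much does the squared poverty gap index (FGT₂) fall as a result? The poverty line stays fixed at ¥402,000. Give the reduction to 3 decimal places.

0.108

Before: below the line — ¥56,000, ¥98,000, ¥202,000, ¥290,000, ¥294,000, ¥318,000; squared poverty gap index (FGT₂) = 0.19485.
After the ¥88,000 transfer: below the line — ¥144,000, ¥186,000, ¥290,000, ¥378,000, ¥382,000; squared poverty gap index (FGT₂) = 0.08714.
Reduction = 0.19485 − 0.08714 = 0.108.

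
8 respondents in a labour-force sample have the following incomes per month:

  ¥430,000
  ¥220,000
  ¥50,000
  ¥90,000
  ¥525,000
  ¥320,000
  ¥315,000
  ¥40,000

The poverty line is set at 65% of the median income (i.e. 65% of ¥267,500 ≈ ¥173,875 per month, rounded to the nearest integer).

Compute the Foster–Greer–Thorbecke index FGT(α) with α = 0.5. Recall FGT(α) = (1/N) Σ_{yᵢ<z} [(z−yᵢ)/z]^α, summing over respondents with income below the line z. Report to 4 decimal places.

Below z: ¥40,000, ¥50,000, ¥90,000 (q = 3 of N = 8).
Relative gaps: (173875−40000)/173875 = 0.7699; (173875−50000)/173875 = 0.7124; (173875−90000)/173875 = 0.4824.
Raised to α = 0.5: 0.87747; 0.84406; 0.69454.
Sum = 2.416068; FGT(0.5) = 2.416068 / 8 = 0.3020.

0.3020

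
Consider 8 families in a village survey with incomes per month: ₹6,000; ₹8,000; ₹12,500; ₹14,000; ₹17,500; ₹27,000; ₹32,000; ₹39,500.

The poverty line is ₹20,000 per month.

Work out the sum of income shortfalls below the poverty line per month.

₹42,000

Below the line: ₹6,000, ₹8,000, ₹12,500, ₹14,000, ₹17,500 (q = 5 of N = 8).
Individual gaps: 20000−6000 = 14000; 20000−8000 = 12000; 20000−12500 = 7500; 20000−14000 = 6000; 20000−17500 = 2500.
Aggregate gap = ₹42,000.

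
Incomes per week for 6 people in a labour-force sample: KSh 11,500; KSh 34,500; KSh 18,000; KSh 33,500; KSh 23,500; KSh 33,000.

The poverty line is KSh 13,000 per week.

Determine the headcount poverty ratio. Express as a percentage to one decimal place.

1 of the 6 people have income below KSh 13,000.
H = 1/6 = 16.7%.

16.7%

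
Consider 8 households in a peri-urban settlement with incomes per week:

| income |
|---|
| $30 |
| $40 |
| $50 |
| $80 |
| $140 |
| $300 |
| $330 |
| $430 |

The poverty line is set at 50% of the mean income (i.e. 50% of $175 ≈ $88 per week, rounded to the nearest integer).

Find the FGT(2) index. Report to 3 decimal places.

0.116

Below z: $30, $40, $50, $80 (q = 4 of N = 8).
Gap ratios (z−y)/z: (88−30)/88 = 0.6591; (88−40)/88 = 0.5455; (88−50)/88 = 0.4318; (88−80)/88 = 0.0909.
Squared: 0.4344; 0.2975; 0.1865; 0.0083.
Sum = 0.926653; P₂ = 0.926653 / 8 = 0.116.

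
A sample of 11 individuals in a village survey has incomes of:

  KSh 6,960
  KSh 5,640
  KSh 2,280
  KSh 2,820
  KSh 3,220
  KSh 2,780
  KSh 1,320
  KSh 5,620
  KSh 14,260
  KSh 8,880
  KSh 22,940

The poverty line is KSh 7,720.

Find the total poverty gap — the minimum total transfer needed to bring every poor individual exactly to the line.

Below z: KSh 1,320, KSh 2,280, KSh 2,780, KSh 2,820, KSh 3,220, KSh 5,620, KSh 5,640, KSh 6,960 (q = 8 of N = 11).
Individual gaps: 7720−1320 = 6400; 7720−2280 = 5440; 7720−2780 = 4940; 7720−2820 = 4900; 7720−3220 = 4500; 7720−5620 = 2100; 7720−5640 = 2080; 7720−6960 = 760.
Aggregate gap = KSh 31,120.

KSh 31,120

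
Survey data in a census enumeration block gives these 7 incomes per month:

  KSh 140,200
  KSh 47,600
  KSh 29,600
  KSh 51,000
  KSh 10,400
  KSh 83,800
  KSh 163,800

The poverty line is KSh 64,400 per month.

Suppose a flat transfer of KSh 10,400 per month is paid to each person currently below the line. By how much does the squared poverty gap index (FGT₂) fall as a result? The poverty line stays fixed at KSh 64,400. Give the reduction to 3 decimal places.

0.070

Before: below the line — KSh 10,400, KSh 29,600, KSh 47,600, KSh 51,000; squared poverty gap index (FGT₂) = 0.15806.
After the KSh 10,400 transfer: below the line — KSh 20,800, KSh 40,000, KSh 58,000, KSh 61,400; squared poverty gap index (FGT₂) = 0.08771.
Reduction = 0.15806 − 0.08771 = 0.070.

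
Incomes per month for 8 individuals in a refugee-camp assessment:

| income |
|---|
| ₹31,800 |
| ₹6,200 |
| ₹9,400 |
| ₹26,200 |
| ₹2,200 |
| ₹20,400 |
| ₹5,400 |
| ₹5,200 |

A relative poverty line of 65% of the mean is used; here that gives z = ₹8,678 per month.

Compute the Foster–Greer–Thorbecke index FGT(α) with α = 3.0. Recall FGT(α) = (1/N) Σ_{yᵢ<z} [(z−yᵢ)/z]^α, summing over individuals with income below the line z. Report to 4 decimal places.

Below the line: ₹2,200, ₹5,200, ₹5,400, ₹6,200 (q = 4 of N = 8).
Gap ratios (z−y)/z: (8678−2200)/8678 = 0.7465; (8678−5200)/8678 = 0.4008; (8678−5400)/8678 = 0.3777; (8678−6200)/8678 = 0.2855.
Raised to α = 3.0: 0.41597; 0.06438; 0.05390; 0.02328.
Sum = 0.557529; FGT(3.0) = 0.557529 / 8 = 0.0697.

0.0697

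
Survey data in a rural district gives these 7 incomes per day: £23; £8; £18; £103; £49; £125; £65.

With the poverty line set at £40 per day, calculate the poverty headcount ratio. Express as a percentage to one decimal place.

42.9%

3 of the 7 workers have income below £40.
H = 3/7 = 42.9%.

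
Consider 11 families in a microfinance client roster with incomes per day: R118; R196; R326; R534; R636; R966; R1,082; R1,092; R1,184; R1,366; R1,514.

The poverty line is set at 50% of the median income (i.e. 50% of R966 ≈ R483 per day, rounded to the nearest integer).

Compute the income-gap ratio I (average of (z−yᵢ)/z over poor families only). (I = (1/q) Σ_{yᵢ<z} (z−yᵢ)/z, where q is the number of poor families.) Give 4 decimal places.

0.5583

Incomes under z: R118, R196, R326 (q = 3 of N = 11).
Relative gaps: 0.7557, 0.5942, 0.3251; sum = 1.674948.
The income-gap ratio divides by q (the poor only): 1.674948 / 3 = 0.5583.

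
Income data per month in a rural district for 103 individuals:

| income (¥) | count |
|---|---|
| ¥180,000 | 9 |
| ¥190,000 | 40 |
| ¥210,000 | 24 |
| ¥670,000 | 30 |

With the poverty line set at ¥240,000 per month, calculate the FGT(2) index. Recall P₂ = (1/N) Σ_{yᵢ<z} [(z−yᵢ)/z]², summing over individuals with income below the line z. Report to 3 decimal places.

0.026

Below the line: 9×¥180,000, 40×¥190,000, 24×¥210,000 (q = 73 of N = 103).
Gap ratios (z−y)/z: (240000−180000)/240000 = 0.2500 (×9); (240000−190000)/240000 = 0.2083 (×40); (240000−210000)/240000 = 0.1250 (×24).
Squared: 0.0625 (×9); 0.0434 (×40); 0.0156 (×24).
Sum = 2.673611; P₂ = 2.673611 / 103 = 0.026.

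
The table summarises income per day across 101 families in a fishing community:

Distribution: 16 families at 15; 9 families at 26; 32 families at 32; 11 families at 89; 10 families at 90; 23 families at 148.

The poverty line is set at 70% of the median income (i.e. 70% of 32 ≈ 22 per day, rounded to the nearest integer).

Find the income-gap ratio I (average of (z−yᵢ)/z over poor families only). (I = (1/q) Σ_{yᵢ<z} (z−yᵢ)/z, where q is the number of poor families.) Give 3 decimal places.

0.318

Below the line: 16×15 (q = 16 of N = 101).
Relative gaps: 0.3182 (×16); sum = 5.090909.
I averages over the q = 16 poor units only: 5.090909 / 16 = 0.318.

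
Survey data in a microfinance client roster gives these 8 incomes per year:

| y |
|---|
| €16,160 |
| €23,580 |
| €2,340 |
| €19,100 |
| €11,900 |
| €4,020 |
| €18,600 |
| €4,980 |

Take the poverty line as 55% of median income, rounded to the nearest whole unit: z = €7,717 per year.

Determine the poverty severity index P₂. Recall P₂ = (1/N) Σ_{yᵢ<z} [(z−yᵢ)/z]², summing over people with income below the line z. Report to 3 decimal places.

Incomes under z: €2,340, €4,020, €4,980 (q = 3 of N = 8).
Shortfall ratios: (7717−2340)/7717 = 0.6968; (7717−4020)/7717 = 0.4791; (7717−4980)/7717 = 0.3547.
Squared: 0.4855; 0.2295; 0.1258.
Sum = 0.840795; P₂ = 0.840795 / 8 = 0.105.

0.105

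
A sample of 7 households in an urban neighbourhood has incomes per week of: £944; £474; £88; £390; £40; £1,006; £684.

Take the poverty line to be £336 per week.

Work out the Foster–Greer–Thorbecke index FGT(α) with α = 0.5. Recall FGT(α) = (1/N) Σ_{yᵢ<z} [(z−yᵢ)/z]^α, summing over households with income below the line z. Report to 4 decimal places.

0.2568

Below the line: £40, £88 (q = 2 of N = 7).
Shortfall ratios: (336−40)/336 = 0.8810; (336−88)/336 = 0.7381.
Raised to α = 0.5: 0.93859; 0.85912.
Sum = 1.797715; FGT(0.5) = 1.797715 / 7 = 0.2568.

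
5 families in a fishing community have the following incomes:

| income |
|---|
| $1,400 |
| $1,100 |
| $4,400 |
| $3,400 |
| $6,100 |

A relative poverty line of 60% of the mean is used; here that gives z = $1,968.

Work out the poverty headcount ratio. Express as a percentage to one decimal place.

40.0%

2 of the 5 families have income below $1,968.
H = 2/5 = 40.0%.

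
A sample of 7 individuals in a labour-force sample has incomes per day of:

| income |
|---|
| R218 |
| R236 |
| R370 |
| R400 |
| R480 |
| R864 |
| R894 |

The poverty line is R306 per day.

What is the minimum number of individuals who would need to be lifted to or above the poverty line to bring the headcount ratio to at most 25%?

1

Currently q = 2 of N = 7 are below the line (H = 0.286).
A headcount ratio of at most 25% allows at most ⌊0.25 × 7⌋ = 1 poor individuals.
So at least 2 − 1 = 1 must be lifted.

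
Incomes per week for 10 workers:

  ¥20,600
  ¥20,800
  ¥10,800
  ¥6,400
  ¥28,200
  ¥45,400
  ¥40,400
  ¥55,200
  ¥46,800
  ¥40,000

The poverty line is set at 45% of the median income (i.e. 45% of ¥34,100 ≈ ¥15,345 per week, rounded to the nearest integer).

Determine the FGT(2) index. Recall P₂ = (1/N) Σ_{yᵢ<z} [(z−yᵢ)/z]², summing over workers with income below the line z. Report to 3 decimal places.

Incomes under z: ¥6,400, ¥10,800 (q = 2 of N = 10).
Normalized shortfalls: (15345−6400)/15345 = 0.5829; (15345−10800)/15345 = 0.2962.
Squared: 0.3398; 0.0877.
Sum = 0.427530; P₂ = 0.427530 / 10 = 0.043.

0.043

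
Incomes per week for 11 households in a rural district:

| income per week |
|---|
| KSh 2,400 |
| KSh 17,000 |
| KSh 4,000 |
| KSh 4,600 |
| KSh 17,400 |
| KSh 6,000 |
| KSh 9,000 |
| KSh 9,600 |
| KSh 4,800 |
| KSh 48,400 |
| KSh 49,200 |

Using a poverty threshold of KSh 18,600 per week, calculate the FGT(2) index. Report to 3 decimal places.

Poor units: KSh 2,400, KSh 4,000, KSh 4,600, KSh 4,800, KSh 6,000, KSh 9,000, KSh 9,600, KSh 17,000, KSh 17,400 (q = 9 of N = 11).
Shortfall ratios: (18600−2400)/18600 = 0.8710; (18600−4000)/18600 = 0.7849; (18600−4600)/18600 = 0.7527; (18600−4800)/18600 = 0.7419; (18600−6000)/18600 = 0.6774; (18600−9000)/18600 = 0.5161; (18600−9600)/18600 = 0.4839; (18600−17000)/18600 = 0.0860; (18600−17400)/18600 = 0.0645.
Squared: 0.7586; 0.6161; 0.5665; 0.5505; 0.4589; 0.2664; 0.2341; 0.0074; 0.0042.
Sum = 3.462712; P₂ = 3.462712 / 11 = 0.315.

0.315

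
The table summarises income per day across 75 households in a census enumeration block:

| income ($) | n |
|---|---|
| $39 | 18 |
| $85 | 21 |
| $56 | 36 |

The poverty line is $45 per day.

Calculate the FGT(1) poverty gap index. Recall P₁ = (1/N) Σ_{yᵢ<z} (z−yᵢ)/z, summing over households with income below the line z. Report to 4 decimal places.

0.0320

Below z: 18×$39 (q = 18 of N = 75).
Normalized shortfalls: (45−39)/45 = 0.1333 (×18).
Σ = 2.400000. Dividing by the full population N = 75 gives P₁ = 0.0320.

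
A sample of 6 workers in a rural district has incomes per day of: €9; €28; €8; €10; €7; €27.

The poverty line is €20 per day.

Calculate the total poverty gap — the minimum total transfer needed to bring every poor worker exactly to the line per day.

Below z: €7, €8, €9, €10 (q = 4 of N = 6).
Individual gaps: 20−7 = 13; 20−8 = 12; 20−9 = 11; 20−10 = 10.
Aggregate gap = €46.

€46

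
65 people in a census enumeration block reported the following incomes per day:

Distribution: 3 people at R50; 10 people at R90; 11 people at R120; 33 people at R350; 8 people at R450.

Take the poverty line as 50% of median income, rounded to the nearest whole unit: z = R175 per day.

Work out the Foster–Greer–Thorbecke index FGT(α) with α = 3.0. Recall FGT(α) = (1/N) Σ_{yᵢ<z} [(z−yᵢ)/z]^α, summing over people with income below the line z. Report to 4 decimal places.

Poor units: 3×R50, 10×R90, 11×R120 (q = 24 of N = 65).
Relative gaps: (175−50)/175 = 0.7143 (×3); (175−90)/175 = 0.4857 (×10); (175−120)/175 = 0.3143 (×11).
Raised to α = 3.0: 0.36443 (×3); 0.11459 (×10); 0.03104 (×11).
Sum = 2.580665; FGT(3.0) = 2.580665 / 65 = 0.0397.

0.0397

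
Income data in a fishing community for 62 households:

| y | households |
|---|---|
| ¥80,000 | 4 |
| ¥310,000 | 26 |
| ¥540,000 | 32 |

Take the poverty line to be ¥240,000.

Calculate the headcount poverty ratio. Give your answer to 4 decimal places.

0.0645

4 of the 62 households have income below ¥240,000.
H = 4/62 = 0.0645.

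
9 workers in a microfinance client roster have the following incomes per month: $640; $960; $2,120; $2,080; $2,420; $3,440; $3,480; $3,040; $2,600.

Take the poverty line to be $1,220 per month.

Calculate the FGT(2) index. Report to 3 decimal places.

0.030

Incomes under z: $640, $960 (q = 2 of N = 9).
Relative gaps: (1220−640)/1220 = 0.4754; (1220−960)/1220 = 0.2131.
Squared: 0.2260; 0.0454.
Sum = 0.271432; P₂ = 0.271432 / 9 = 0.030.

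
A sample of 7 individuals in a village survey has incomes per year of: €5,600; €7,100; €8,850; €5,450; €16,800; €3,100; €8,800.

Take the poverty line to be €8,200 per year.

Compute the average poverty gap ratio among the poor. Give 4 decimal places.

0.3521

Incomes under z: €3,100, €5,450, €5,600, €7,100 (q = 4 of N = 7).
Relative gaps: 0.6220, 0.3354, 0.3171, 0.1341; sum = 1.408537.
I averages over the q = 4 poor units only: 1.408537 / 4 = 0.3521.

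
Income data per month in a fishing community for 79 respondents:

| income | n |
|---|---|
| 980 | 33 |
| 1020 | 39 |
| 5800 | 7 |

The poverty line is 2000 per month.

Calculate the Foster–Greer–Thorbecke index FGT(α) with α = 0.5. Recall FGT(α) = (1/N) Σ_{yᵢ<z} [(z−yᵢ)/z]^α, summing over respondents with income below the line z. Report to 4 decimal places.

Poor units: 33×980, 39×1020 (q = 72 of N = 79).
Shortfall ratios: (2000−980)/2000 = 0.5100 (×33); (2000−1020)/2000 = 0.4900 (×39).
Raised to α = 0.5: 0.71414 (×33); 0.70000 (×39).
Sum = 50.866714; FGT(0.5) = 50.866714 / 79 = 0.6439.

0.6439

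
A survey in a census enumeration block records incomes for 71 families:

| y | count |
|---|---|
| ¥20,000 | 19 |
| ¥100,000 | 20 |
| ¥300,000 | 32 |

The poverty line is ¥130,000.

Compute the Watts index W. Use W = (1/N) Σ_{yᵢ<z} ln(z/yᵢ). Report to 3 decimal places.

Poor units: 19×¥20,000, 20×¥100,000 (q = 39 of N = 71).
Log gaps: ln(130000/20000) = 1.8718 (×19); ln(130000/100000) = 0.2624 (×20).
W = 40.811527 / 71 = 0.575.

0.575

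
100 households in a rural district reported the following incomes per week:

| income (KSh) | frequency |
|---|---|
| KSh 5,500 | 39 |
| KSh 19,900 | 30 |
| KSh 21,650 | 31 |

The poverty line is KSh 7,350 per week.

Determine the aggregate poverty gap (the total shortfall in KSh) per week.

Below z: 39×KSh 5,500 (q = 39 of N = 100).
Individual gaps: 39×(7350−5500) = 72150.
Aggregate gap = KSh 72,150.

KSh 72,150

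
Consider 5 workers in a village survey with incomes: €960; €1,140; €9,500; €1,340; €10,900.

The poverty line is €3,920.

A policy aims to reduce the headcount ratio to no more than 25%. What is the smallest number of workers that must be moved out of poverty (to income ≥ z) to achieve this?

2

3 of the 5 workers are poor, so H = 3/5 = 0.600.
A headcount ratio of at most 25% allows at most ⌊0.25 × 5⌋ = 1 poor workers.
So at least 3 − 1 = 2 must be lifted.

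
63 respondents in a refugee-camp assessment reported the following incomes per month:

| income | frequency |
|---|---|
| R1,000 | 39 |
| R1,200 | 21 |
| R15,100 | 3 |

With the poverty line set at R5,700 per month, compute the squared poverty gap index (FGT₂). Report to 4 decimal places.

Below z: 39×R1,000, 21×R1,200 (q = 60 of N = 63).
Normalized shortfalls: (5700−1000)/5700 = 0.8246 (×39); (5700−1200)/5700 = 0.7895 (×21).
Squared: 0.6799 (×39); 0.6233 (×21).
Sum = 39.604801; P₂ = 39.604801 / 63 = 0.6286.

0.6286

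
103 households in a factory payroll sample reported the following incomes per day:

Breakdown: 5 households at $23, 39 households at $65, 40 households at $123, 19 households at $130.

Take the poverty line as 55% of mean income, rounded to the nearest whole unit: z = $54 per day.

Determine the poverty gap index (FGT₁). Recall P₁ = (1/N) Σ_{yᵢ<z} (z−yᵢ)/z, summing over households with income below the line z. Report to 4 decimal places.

0.0279

Poor units: 5×$23 (q = 5 of N = 103).
Relative gaps: (54−23)/54 = 0.5741 (×5).
Sum of shortfalls = 2.870370; P₁ averages over all N: 2.870370 / 103 = 0.0279.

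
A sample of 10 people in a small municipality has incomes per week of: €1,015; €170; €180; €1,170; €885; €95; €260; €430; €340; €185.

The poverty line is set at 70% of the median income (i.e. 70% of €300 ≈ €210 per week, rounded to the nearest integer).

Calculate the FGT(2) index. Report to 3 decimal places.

0.037

Below z: €95, €170, €180, €185 (q = 4 of N = 10).
Relative gaps: (210−95)/210 = 0.5476; (210−170)/210 = 0.1905; (210−180)/210 = 0.1429; (210−185)/210 = 0.1190.
Squared: 0.2999; 0.0363; 0.0204; 0.0142.
Sum = 0.370748; P₂ = 0.370748 / 10 = 0.037.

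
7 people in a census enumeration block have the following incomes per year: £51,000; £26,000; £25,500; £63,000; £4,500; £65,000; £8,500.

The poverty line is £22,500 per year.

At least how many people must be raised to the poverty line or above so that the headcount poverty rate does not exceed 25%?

2 of the 7 people are poor, so H = 2/7 = 0.286.
A headcount ratio of at most 25% allows at most ⌊0.25 × 7⌋ = 1 poor people.
So at least 2 − 1 = 1 must be lifted.

1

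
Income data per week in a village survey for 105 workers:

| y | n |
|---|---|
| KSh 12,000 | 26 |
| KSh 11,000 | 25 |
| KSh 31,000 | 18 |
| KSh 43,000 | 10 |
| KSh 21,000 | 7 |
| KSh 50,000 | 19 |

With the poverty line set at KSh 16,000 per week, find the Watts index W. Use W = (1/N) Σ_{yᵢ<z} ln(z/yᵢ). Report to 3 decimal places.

0.160

Below the line: 25×KSh 11,000, 26×KSh 12,000 (q = 51 of N = 105).
Log shortfalls: ln(16000/11000) = 0.3747 (×25); ln(16000/12000) = 0.2877 (×26).
W = 16.847070 / 105 = 0.160.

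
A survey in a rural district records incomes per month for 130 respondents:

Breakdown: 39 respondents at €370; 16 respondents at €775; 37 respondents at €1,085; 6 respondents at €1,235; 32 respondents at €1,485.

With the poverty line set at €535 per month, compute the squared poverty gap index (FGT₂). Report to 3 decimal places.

0.029

Below the line: 39×€370 (q = 39 of N = 130).
Shortfall ratios: (535−370)/535 = 0.3084 (×39).
Squared: 0.0951 (×39).
Sum = 3.709582; P₂ = 3.709582 / 130 = 0.029.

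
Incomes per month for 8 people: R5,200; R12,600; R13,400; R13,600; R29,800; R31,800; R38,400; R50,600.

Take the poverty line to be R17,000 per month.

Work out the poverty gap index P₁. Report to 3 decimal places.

0.171

Poor units: R5,200, R12,600, R13,400, R13,600 (q = 4 of N = 8).
Normalized shortfalls: (17000−5200)/17000 = 0.6941; (17000−12600)/17000 = 0.2588; (17000−13400)/17000 = 0.2118; (17000−13600)/17000 = 0.2000.
Sum of shortfalls = 1.364706; P₁ averages over all N: 1.364706 / 8 = 0.171.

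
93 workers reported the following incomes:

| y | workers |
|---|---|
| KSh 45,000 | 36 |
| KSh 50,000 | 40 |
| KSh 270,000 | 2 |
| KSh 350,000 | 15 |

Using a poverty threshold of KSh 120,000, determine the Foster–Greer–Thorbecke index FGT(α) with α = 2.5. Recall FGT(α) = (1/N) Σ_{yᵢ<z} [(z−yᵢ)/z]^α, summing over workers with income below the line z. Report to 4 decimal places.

0.2313

Below z: 36×KSh 45,000, 40×KSh 50,000 (q = 76 of N = 93).
Relative gaps: (120000−45000)/120000 = 0.6250 (×36); (120000−50000)/120000 = 0.5833 (×40).
Raised to α = 2.5: 0.30882 (×36); 0.25989 (×40).
Sum = 21.513040; FGT(2.5) = 21.513040 / 93 = 0.2313.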